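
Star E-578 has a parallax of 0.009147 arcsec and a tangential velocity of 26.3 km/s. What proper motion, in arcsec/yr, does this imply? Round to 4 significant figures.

d = 1/p = 1/0.009147″ = 109.33 pc.
μ = v_t / (4.74 d) = 26.3 / (4.74 × 109.33) = 26.3 / 518.22 = 0.050751 ″/yr.

0.05075 arcsec/yr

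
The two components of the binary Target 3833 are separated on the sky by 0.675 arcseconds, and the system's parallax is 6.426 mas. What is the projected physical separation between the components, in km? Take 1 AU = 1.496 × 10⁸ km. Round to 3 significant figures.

d = 1/p = 1/0.006426″ = 155.62 pc.
At distance d (pc), an angle of θ arcsec spans θ·d AU: s = 0.675 × 155.62 = 105.04 AU.
= 105.04 × 1.496 × 10⁸ km = 1.5714 × 10^10 km.

1.57 × 10^10 km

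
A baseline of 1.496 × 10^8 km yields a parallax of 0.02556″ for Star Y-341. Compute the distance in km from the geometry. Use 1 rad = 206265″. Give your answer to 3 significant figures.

1.21 × 10^15 km

θ = 0.02556″ = 0.02556/206265 = 1.2392 × 10^-7 rad.
d = B/θ = (1.496 × 10^8) / (1.2392 × 10^-7) = 1.2072 × 10^15 km.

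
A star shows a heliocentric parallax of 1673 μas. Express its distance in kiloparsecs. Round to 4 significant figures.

p = 1673 μas = 0.001673 arcsec.
d = 1/p = 1/0.001673 = 597.73 pc.
= 0.59773 kpc.

0.5977 kpc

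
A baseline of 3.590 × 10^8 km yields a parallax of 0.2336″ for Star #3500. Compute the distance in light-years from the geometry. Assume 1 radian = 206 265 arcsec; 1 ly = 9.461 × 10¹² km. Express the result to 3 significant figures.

33.5 ly

θ = 0.2336″ = 0.2336/206265 = 1.1325 × 10^-6 rad.
d = B/θ = (3.590 × 10^8) / (1.1325 × 10^-6) = 3.1700 × 10^14 km = (3.1700 × 10^14) / (9.461 × 10^12) ly = 33.506 ly.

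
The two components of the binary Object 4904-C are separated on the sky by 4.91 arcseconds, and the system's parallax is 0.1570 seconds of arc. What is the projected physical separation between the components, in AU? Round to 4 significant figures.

31.27 AU

d = 1/p = 1/0.1570″ = 6.3694 pc.
At distance d (pc), an angle of θ arcsec spans θ·d AU: s = 4.91 × 6.3694 = 31.274 AU.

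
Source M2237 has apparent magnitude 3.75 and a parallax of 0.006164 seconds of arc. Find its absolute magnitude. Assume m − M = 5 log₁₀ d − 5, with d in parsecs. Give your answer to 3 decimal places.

M = -2.301

d = 1/p = 1/0.006164″ = 162.23 pc.
m − M = 5 log₁₀(162.23) − 5 = 11.0507 − 5 = 6.0507.
M = m − (m − M) = 3.75 − 6.0507 = -2.301.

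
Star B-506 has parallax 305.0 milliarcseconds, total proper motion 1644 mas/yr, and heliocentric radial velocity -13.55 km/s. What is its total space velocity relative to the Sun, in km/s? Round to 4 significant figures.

28.92 km/s

d = 1/p = 1/0.3050″ = 3.2787 pc.
μ = 1644 mas/yr = 1.644 ″/yr.
v_t = 4.740 μ d = 4.740 × 1.644 × 3.2787 = 25.549 km/s.
v = √(v_r² + v_t²) = √((-13.55)² + 25.549²) = √836.354 = 28.92 km/s.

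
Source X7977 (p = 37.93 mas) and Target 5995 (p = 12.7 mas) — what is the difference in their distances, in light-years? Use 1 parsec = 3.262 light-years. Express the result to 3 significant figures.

171 ly

d_A = 1/0.03793″ = 26.364 pc; d_B = 1/0.01270″ = 78.74 pc.
|d_B − d_A| = |78.74 − 26.364| = 52.376 pc = 52.376 × 3.262 ly = 170.85 ly.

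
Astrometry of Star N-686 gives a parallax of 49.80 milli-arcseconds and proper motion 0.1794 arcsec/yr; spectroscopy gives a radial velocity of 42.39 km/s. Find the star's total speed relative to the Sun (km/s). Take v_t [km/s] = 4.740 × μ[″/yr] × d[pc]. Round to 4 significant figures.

45.70 km/s

d = 1/p = 1/0.04980″ = 20.08 pc.
v_t = 4.740 μ d = 4.740 × 0.1794 × 20.08 = 17.075 km/s.
v = √(v_r² + v_t²) = √(42.39² + 17.075²) = √2088.47 = 45.7 km/s.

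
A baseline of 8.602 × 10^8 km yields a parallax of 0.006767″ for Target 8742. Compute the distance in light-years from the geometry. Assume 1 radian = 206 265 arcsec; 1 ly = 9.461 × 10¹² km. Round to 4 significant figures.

θ = 0.006767″ = 0.006767/206265 = 3.2807 × 10^-8 rad.
d = B/θ = (8.602 × 10^8) / (3.2807 × 10^-8) = 2.6220 × 10^16 km = (2.6220 × 10^16) / (9.461 × 10^12) ly = 2771.4 ly.

2771 ly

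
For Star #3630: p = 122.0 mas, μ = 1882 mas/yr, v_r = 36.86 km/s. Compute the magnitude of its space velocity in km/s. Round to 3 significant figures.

d = 1/p = 1/0.1220″ = 8.1967 pc.
μ = 1882 mas/yr = 1.882 ″/yr.
v_t = 4.740 μ d = 4.740 × 1.882 × 8.1967 = 73.12 km/s.
v = √(v_r² + v_t²) = √(36.86² + 73.12²) = √6705.19 = 81.885 km/s.

81.9 km/s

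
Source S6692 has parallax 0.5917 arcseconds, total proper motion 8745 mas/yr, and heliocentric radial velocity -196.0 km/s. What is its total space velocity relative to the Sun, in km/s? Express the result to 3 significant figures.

d = 1/p = 1/0.5917″ = 1.69 pc.
μ = 8745 mas/yr = 8.745 ″/yr.
v_t = 4.740 μ d = 4.740 × 8.745 × 1.69 = 70.053 km/s.
v = √(v_r² + v_t²) = √((-196.0)² + 70.053²) = √43323.4 = 208.14 km/s.

208 km/s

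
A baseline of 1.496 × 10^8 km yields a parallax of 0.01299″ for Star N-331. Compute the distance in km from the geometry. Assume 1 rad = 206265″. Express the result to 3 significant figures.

2.38 × 10^15 km

θ = 0.01299″ = 0.01299/206265 = 6.2977 × 10^-8 rad.
d = B/θ = (1.496 × 10^8) / (6.2977 × 10^-8) = 2.3755 × 10^15 km.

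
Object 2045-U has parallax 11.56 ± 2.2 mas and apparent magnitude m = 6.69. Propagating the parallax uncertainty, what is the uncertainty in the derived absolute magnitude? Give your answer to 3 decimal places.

M = m − 5 log₁₀ d + 5 = m + 5 log₁₀ p + 5, so ∂M/∂p = 5/(p ln 10).
σ_M = (5/ln 10) · (σ_p/p) = 2.1715 × 2.2/11.56 = 2.1715 × 0.19031 = 0.41326.

σ_M = 0.413 mag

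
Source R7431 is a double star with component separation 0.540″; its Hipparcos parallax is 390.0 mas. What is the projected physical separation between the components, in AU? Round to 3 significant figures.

1.38 AU

d = 1/p = 1/0.3900″ = 2.5641 pc.
At distance d (pc), an angle of θ arcsec spans θ·d AU: s = 0.540 × 2.5641 = 1.3846 AU.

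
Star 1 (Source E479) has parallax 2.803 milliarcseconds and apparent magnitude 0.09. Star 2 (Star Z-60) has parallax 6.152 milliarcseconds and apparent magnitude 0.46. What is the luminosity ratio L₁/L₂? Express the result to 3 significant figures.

d₁ = 1/p₁ = 1/0.002803″ = 356.76 pc; d₂ = 1/p₂ = 1/0.006152″ = 162.55 pc.
M₁ = m₁ − 5 log₁₀ d₁ + 5 = 0.09 − 12.7619 + 5 = -7.6719.
M₂ = 0.46 − 11.0549 + 5 = -5.5949.
L₁/L₂ = 10^(0.4(M₂ − M₁)) = 10^(0.4 × 2.0770) = 10^0.83080 = 6.7733.

L₁/L₂ = 6.77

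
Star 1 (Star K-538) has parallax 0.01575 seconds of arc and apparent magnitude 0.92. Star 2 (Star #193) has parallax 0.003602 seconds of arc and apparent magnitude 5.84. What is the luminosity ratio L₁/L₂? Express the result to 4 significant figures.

d₁ = 1/p₁ = 1/0.01575″ = 63.492 pc; d₂ = 1/p₂ = 1/0.003602″ = 277.62 pc.
M₁ = m₁ − 5 log₁₀ d₁ + 5 = 0.92 − 9.0136 + 5 = -3.0936.
M₂ = 5.84 − 12.2173 + 5 = -1.3773.
L₁/L₂ = 10^(0.4(M₂ − M₁)) = 10^(0.4 × 1.7163) = 10^0.68652 = 4.8587.

L₁/L₂ = 4.859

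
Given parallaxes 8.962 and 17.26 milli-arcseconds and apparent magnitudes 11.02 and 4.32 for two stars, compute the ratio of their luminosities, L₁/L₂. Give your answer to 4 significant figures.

L₁/L₂ = 0.007749

d₁ = 1/p₁ = 1/0.008962″ = 111.58 pc; d₂ = 1/p₂ = 1/0.01726″ = 57.937 pc.
M₁ = m₁ − 5 log₁₀ d₁ + 5 = 11.02 − 10.2379 + 5 = 5.7821.
M₂ = 4.32 − 8.8148 + 5 = 0.5052.
L₁/L₂ = 10^(0.4(M₂ − M₁)) = 10^(0.4 × (-5.2769)) = 10^(-2.11076) = 0.0077489.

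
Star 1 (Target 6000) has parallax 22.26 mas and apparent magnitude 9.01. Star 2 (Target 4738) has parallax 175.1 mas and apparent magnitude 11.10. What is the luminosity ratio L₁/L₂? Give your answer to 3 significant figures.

d₁ = 1/p₁ = 1/0.02226″ = 44.924 pc; d₂ = 1/p₂ = 1/0.1751″ = 5.711 pc.
M₁ = m₁ − 5 log₁₀ d₁ + 5 = 9.01 − 8.2624 + 5 = 5.7476.
M₂ = 11.10 − 3.7836 + 5 = 12.3164.
L₁/L₂ = 10^(0.4(M₂ − M₁)) = 10^(0.4 × 6.5688) = 10^2.62752 = 424.15.

L₁/L₂ = 424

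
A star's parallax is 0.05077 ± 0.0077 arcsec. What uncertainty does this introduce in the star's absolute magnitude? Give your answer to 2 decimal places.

M = m − 5 log₁₀ d + 5 = m + 5 log₁₀ p + 5, so ∂M/∂p = 5/(p ln 10).
σ_M = (5/ln 10) · (σ_p/p) = 2.1715 × 0.0077/0.05077 = 2.1715 × 0.15166 = 0.32933.

σ_M = 0.33 mag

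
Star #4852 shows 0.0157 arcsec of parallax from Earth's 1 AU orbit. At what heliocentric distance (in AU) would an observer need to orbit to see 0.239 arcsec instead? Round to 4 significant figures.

Parallax scales linearly with baseline: p ∝ B, so B = p_target / p_Earth × 1 AU.
B = 0.239 / 0.0157 = 15.223 AU.

15.22 AU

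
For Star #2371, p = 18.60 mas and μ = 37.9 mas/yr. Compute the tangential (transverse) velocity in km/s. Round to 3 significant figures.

d = 1/p = 1/0.01860″ = 53.763 pc.
μ = 37.9 mas/yr = 0.0379 ″/yr.
v_t = 4.74 × μ × d = 4.74 × 0.0379 × 53.763 = 9.6583 km/s.

9.66 km/s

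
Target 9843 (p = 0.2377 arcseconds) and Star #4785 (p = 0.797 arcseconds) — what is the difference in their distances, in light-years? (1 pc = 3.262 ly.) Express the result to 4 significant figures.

9.630 ly

d_A = 1/0.2377″ = 4.207 pc; d_B = 1/0.7970″ = 1.2547 pc.
|d_B − d_A| = |1.2547 − 4.207| = 2.9523 pc = 2.9523 × 3.262 ly = 9.6304 ly.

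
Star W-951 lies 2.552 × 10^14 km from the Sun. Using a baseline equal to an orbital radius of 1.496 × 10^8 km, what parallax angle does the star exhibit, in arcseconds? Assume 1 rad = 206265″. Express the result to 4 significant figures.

θ ≈ B/d = (1.496 × 10^8) / (2.552 × 10^14) = 5.8621 × 10^-7 rad.
In arcseconds: 5.8621 × 10^-7 × 206265 = 0.12091″.

0.1209 arcsec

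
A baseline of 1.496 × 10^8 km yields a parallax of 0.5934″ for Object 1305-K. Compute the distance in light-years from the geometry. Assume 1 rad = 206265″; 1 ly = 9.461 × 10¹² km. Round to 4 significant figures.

θ = 0.5934″ = 0.5934/206265 = 2.8769 × 10^-6 rad.
d = B/θ = (1.496 × 10^8) / (2.8769 × 10^-6) = 5.2000 × 10^13 km = (5.2000 × 10^13) / (9.461 × 10^12) ly = 5.4962 ly.

5.496 ly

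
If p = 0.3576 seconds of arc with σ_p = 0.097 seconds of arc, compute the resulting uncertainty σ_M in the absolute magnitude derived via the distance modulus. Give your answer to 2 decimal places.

M = m − 5 log₁₀ d + 5 = m + 5 log₁₀ p + 5, so ∂M/∂p = 5/(p ln 10).
σ_M = (5/ln 10) · (σ_p/p) = 2.1715 × 0.097/0.3576 = 2.1715 × 0.27125 = 0.58902.

σ_M = 0.59 mag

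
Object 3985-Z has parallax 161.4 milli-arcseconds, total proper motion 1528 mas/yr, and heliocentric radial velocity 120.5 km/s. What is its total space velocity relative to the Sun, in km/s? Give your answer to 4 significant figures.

128.6 km/s

d = 1/p = 1/0.1614″ = 6.1958 pc.
μ = 1528 mas/yr = 1.528 ″/yr.
v_t = 4.740 μ d = 4.740 × 1.528 × 6.1958 = 44.874 km/s.
v = √(v_r² + v_t²) = √(120.5² + 44.874²) = √16533.9 = 128.58 km/s.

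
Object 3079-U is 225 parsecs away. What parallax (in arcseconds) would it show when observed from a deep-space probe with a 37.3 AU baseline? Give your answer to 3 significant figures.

p (arcsec) = B (AU) / d (pc).
p = 37.3 / 225 = 0.16578 arcsec.

0.166 arcsec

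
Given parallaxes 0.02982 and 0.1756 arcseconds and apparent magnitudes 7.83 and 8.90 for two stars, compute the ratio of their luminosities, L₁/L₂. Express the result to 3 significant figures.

L₁/L₂ = 92.9

d₁ = 1/p₁ = 1/0.02982″ = 33.535 pc; d₂ = 1/p₂ = 1/0.1756″ = 5.6948 pc.
M₁ = m₁ − 5 log₁₀ d₁ + 5 = 7.83 − 7.6275 + 5 = 5.2025.
M₂ = 8.90 − 3.7774 + 5 = 10.1226.
L₁/L₂ = 10^(0.4(M₂ − M₁)) = 10^(0.4 × 4.9201) = 10^1.96804 = 92.905.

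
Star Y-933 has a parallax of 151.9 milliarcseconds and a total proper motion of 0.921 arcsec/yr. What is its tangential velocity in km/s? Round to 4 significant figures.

28.74 km/s

d = 1/p = 1/0.1519″ = 6.5833 pc.
v_t = 4.74 × μ × d = 4.74 × 0.921 × 6.5833 = 28.74 km/s.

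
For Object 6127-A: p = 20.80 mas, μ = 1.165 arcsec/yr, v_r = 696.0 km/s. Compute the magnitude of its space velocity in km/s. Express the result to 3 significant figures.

d = 1/p = 1/0.02080″ = 48.077 pc.
v_t = 4.740 μ d = 4.740 × 1.165 × 48.077 = 265.49 km/s.
v = √(v_r² + v_t²) = √(696.0² + 265.49²) = √554901 = 744.92 km/s.

745 km/s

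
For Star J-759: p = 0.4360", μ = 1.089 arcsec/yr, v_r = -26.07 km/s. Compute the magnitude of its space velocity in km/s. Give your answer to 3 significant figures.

d = 1/p = 1/0.4360″ = 2.2936 pc.
v_t = 4.740 μ d = 4.740 × 1.089 × 2.2936 = 11.839 km/s.
v = √(v_r² + v_t²) = √((-26.07)² + 11.839²) = √819.807 = 28.632 km/s.

28.6 km/s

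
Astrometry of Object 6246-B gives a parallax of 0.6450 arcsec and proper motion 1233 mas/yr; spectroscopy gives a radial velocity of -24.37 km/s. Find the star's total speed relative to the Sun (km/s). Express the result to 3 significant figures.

d = 1/p = 1/0.6450″ = 1.5504 pc.
μ = 1233 mas/yr = 1.233 ″/yr.
v_t = 4.740 μ d = 4.740 × 1.233 × 1.5504 = 9.0612 km/s.
v = √(v_r² + v_t²) = √((-24.37)² + 9.0612²) = √676.002 = 26 km/s.

26.0 km/s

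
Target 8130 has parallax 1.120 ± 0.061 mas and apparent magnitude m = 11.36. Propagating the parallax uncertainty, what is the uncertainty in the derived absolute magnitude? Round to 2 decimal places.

σ_M = 0.12 mag

M = m − 5 log₁₀ d + 5 = m + 5 log₁₀ p + 5, so ∂M/∂p = 5/(p ln 10).
σ_M = (5/ln 10) · (σ_p/p) = 2.1715 × 0.061/1.120 = 2.1715 × 0.054464 = 0.11827.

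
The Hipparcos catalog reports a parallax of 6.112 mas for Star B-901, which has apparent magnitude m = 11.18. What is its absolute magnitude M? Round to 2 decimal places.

M = 5.11

d = 1/p = 1/0.006112″ = 163.61 pc.
m − M = 5 log₁₀(163.61) − 5 = 11.0690 − 5 = 6.0690.
M = m − (m − M) = 11.18 − 6.0690 = 5.11.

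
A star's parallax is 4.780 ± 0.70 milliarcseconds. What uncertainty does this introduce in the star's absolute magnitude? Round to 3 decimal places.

M = m − 5 log₁₀ d + 5 = m + 5 log₁₀ p + 5, so ∂M/∂p = 5/(p ln 10).
σ_M = (5/ln 10) · (σ_p/p) = 2.1715 × 0.70/4.780 = 2.1715 × 0.14644 = 0.31799.

σ_M = 0.318 mag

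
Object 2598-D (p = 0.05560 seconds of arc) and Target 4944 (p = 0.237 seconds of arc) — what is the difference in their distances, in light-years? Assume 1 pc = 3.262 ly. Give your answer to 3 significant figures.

d_A = 1/0.05560″ = 17.986 pc; d_B = 1/0.2370″ = 4.2194 pc.
|d_B − d_A| = |4.2194 − 17.986| = 13.767 pc = 13.767 × 3.262 ly = 44.908 ly.

44.9 ly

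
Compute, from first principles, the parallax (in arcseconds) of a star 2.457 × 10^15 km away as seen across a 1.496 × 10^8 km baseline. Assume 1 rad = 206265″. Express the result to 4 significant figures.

0.01256 arcsec

θ ≈ B/d = (1.496 × 10^8) / (2.457 × 10^15) = 6.0887 × 10^-8 rad.
In arcseconds: 6.0887 × 10^-8 × 206265 = 0.012559″.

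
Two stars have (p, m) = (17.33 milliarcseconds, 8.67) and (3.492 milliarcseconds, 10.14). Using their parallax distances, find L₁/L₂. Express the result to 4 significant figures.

L₁/L₂ = 0.1572

d₁ = 1/p₁ = 1/0.01733″ = 57.703 pc; d₂ = 1/p₂ = 1/0.003492″ = 286.37 pc.
M₁ = m₁ − 5 log₁₀ d₁ + 5 = 8.67 − 8.8060 + 5 = 4.8640.
M₂ = 10.14 − 12.2846 + 5 = 2.8554.
L₁/L₂ = 10^(0.4(M₂ − M₁)) = 10^(0.4 × (-2.0086)) = 10^(-0.80344) = 0.15724.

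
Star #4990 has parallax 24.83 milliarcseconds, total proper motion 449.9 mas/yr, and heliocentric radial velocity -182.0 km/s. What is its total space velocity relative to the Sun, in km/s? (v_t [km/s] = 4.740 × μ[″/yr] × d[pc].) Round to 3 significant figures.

201 km/s

d = 1/p = 1/0.02483″ = 40.274 pc.
μ = 449.9 mas/yr = 0.4499 ″/yr.
v_t = 4.740 μ d = 4.740 × 0.4499 × 40.274 = 85.885 km/s.
v = √(v_r² + v_t²) = √((-182.0)² + 85.885²) = √40500.2 = 201.25 km/s.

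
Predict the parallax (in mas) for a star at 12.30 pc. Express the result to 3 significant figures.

p = 1/d = 1/12.3 = 0.081301 arcsec.
= 0.081301 × 1000 = 81.301 mas.

81.3 mas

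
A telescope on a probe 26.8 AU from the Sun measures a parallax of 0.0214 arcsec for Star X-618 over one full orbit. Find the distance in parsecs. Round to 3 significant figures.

1250 pc

With baseline B (in AU) and parallax p (in arcsec), d = B/p parsecs.
d = 26.8 / 0.0214 = 1252.3 pc.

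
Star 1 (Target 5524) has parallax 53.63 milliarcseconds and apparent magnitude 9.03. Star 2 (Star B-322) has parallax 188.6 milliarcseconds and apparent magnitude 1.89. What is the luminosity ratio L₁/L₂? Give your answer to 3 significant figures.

L₁/L₂ = 0.0172

d₁ = 1/p₁ = 1/0.05363″ = 18.646 pc; d₂ = 1/p₂ = 1/0.1886″ = 5.3022 pc.
M₁ = m₁ − 5 log₁₀ d₁ + 5 = 9.03 − 6.3529 + 5 = 7.6771.
M₂ = 1.89 − 3.6223 + 5 = 3.2677.
L₁/L₂ = 10^(0.4(M₂ − M₁)) = 10^(0.4 × (-4.4094)) = 10^(-1.76376) = 0.017228.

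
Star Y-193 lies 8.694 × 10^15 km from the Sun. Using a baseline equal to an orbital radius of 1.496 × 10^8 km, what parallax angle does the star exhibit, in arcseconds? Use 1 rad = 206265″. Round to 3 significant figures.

θ ≈ B/d = (1.496 × 10^8) / (8.694 × 10^15) = 1.7207 × 10^-8 rad.
In arcseconds: 1.7207 × 10^-8 × 206265 = 0.0035492″.

0.00355 arcsec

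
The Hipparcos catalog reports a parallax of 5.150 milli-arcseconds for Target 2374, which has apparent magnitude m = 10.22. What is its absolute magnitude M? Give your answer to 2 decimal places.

M = 3.78

d = 1/p = 1/0.005150″ = 194.17 pc.
m − M = 5 log₁₀(194.17) − 5 = 11.4409 − 5 = 6.4409.
M = m − (m − M) = 10.22 − 6.4409 = 3.78.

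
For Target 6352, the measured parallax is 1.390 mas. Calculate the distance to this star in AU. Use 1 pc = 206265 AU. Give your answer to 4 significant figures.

1.484 × 10^8 AU

p = 1.390 mas = 0.001390 arcsec.
d = 1/p = 1/0.001390 = 719.42 pc.
In AU: 719.42 × 206265 = 1.4839 × 10^8 AU.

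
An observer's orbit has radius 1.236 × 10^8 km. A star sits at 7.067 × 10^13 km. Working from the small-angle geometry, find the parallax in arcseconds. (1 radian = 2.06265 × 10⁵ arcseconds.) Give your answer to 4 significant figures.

θ ≈ B/d = (1.236 × 10^8) / (7.067 × 10^13) = 1.7490 × 10^-6 rad.
In arcseconds: 1.7490 × 10^-6 × 206265 = 0.36076″.

0.3608 arcsec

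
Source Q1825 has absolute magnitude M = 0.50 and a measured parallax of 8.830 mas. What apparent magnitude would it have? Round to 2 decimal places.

m = 5.77

d = 1/p = 1/0.008830″ = 113.25 pc.
m − M = 5 log₁₀ d − 5 = 5 log₁₀(113.25) − 5 = 10.2702 − 5 = 5.2702.
m = M + (m − M) = 0.50 + 5.2702 = 5.77.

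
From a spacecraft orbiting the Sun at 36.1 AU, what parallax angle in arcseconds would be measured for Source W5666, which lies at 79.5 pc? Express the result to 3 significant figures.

p (arcsec) = B (AU) / d (pc).
p = 36.1 / 79.5 = 0.45409 arcsec.

0.454 arcsec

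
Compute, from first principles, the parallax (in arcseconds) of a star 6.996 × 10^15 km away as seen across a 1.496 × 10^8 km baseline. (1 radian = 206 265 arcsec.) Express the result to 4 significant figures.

θ ≈ B/d = (1.496 × 10^8) / (6.996 × 10^15) = 2.1384 × 10^-8 rad.
In arcseconds: 2.1384 × 10^-8 × 206265 = 0.0044108″.

0.004411 arcsec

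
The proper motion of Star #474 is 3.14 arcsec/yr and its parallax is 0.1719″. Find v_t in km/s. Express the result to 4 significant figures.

d = 1/p = 1/0.1719″ = 5.8173 pc.
v_t = 4.74 × μ × d = 4.74 × 3.14 × 5.8173 = 86.582 km/s.

86.58 km/s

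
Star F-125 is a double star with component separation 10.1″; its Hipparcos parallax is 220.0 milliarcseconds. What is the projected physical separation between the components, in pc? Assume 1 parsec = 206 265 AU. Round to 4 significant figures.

0.0002226 pc

d = 1/p = 1/0.2200″ = 4.5455 pc.
At distance d (pc), an angle of θ arcsec spans θ·d AU: s = 10.1 × 4.5455 = 45.91 AU.
= 45.91 / 206265 = 0.00022258 pc.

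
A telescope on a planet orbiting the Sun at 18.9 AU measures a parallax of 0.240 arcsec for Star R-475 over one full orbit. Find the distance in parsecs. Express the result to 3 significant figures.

With baseline B (in AU) and parallax p (in arcsec), d = B/p parsecs.
d = 18.9 / 0.240 = 78.75 pc.

78.8 pc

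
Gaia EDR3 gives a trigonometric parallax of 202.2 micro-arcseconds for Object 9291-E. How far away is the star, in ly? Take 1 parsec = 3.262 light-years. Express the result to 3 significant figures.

16100 ly

p = 202.2 micro-arcseconds = 0.0002022 arcsec.
d = 1/p = 1/0.0002022 = 4945.6 pc.
In light-years: 4945.6 × 3.262 = 16133 ly.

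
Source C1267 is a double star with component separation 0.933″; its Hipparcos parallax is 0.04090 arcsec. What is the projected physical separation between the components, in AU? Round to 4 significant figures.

d = 1/p = 1/0.04090″ = 24.45 pc.
At distance d (pc), an angle of θ arcsec spans θ·d AU: s = 0.933 × 24.45 = 22.812 AU.

22.81 AU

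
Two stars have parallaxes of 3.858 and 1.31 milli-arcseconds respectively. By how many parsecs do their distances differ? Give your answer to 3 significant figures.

504 pc

d_A = 1/0.003858″ = 259.2 pc; d_B = 1/0.001310″ = 763.36 pc.
|d_B − d_A| = |763.36 − 259.2| = 504.16 pc.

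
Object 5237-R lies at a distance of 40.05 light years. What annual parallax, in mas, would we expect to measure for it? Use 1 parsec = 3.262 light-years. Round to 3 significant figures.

d = 40.05 ly ÷ 3.262 = 12.278 pc.
p = 1/d = 1/12.278 = 0.081446 arcsec.
= 0.081446 × 1000 = 81.446 mas.

81.4 mas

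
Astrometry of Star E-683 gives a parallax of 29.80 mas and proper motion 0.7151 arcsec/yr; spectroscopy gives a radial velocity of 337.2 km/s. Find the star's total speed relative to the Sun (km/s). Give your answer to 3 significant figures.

d = 1/p = 1/0.02980″ = 33.557 pc.
v_t = 4.740 μ d = 4.740 × 0.7151 × 33.557 = 113.74 km/s.
v = √(v_r² + v_t²) = √(337.2² + 113.74²) = √126641 = 355.87 km/s.

356 km/s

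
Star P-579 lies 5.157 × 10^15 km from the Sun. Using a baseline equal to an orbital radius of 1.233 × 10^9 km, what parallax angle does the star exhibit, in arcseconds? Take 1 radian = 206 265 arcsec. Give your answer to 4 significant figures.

0.04932 arcsec

θ ≈ B/d = (1.233 × 10^9) / (5.157 × 10^15) = 2.3909 × 10^-7 rad.
In arcseconds: 2.3909 × 10^-7 × 206265 = 0.049316″.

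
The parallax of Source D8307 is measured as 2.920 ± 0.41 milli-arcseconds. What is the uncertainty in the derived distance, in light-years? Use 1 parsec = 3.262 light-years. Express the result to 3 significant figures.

157 ly

d = 1/p, so σ_d = σ_p / p².
σ_d = 0.000410 / (0.002920)² = 0.000410 / 0.0000085264 = 48.086 pc = 48.086 × 3.262 ly = 156.86 ly.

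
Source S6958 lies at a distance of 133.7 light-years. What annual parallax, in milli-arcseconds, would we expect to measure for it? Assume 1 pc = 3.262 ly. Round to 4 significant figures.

d = 133.7 ly ÷ 3.262 = 40.987 pc.
p = 1/d = 1/40.987 = 0.024398 arcsec.
= 0.024398 × 1000 = 24.398 mas.

24.40 mas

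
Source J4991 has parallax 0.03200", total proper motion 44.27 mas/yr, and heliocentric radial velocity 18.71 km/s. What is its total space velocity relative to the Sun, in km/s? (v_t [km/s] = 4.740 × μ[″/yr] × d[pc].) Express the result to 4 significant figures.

19.83 km/s

d = 1/p = 1/0.03200″ = 31.25 pc.
μ = 44.27 mas/yr = 0.04427 ″/yr.
v_t = 4.740 μ d = 4.740 × 0.04427 × 31.25 = 6.5575 km/s.
v = √(v_r² + v_t²) = √(18.71² + 6.5575²) = √393.065 = 19.826 km/s.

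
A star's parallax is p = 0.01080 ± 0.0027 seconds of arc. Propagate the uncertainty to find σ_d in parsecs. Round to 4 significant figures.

23.15 pc

d = 1/p, so σ_d = σ_p / p².
σ_d = 0.00270 / (0.01080)² = 0.00270 / 0.00011664 = 23.148 pc.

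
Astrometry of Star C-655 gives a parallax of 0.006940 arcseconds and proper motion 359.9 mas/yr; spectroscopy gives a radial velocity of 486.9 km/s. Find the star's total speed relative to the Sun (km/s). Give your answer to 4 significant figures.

d = 1/p = 1/0.006940″ = 144.09 pc.
μ = 359.9 mas/yr = 0.3599 ″/yr.
v_t = 4.740 μ d = 4.740 × 0.3599 × 144.09 = 245.81 km/s.
v = √(v_r² + v_t²) = √(486.9² + 245.81²) = √297494 = 545.43 km/s.

545.4 km/s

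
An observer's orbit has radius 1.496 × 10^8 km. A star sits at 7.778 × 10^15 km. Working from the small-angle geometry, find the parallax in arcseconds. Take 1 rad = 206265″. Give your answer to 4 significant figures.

θ ≈ B/d = (1.496 × 10^8) / (7.778 × 10^15) = 1.9234 × 10^-8 rad.
In arcseconds: 1.9234 × 10^-8 × 206265 = 0.0039673″.

0.003967 arcsec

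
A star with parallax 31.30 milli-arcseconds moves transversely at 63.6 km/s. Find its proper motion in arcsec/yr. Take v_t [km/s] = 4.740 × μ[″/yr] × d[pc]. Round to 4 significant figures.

d = 1/p = 1/0.03130″ = 31.949 pc.
μ = v_t / (4.74 d) = 63.6 / (4.74 × 31.949) = 63.6 / 151.44 = 0.41997 ″/yr.

0.4200 arcsec/yr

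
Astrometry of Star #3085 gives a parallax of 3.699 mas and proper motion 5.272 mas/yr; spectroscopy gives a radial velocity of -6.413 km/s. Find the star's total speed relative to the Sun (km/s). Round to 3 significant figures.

9.31 km/s

d = 1/p = 1/0.003699″ = 270.34 pc.
μ = 5.272 mas/yr = 0.005272 ″/yr.
v_t = 4.740 μ d = 4.740 × 0.005272 × 270.34 = 6.7556 km/s.
v = √(v_r² + v_t²) = √((-6.413)² + 6.7556²) = √86.7647 = 9.3148 km/s.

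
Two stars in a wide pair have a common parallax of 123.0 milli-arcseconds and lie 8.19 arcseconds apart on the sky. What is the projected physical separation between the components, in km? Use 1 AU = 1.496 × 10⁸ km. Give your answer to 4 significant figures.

d = 1/p = 1/0.1230″ = 8.1301 pc.
At distance d (pc), an angle of θ arcsec spans θ·d AU: s = 8.19 × 8.1301 = 66.586 AU.
= 66.586 × 1.496 × 10⁸ km = 9.9613 × 10^9 km.

9.961 × 10^9 km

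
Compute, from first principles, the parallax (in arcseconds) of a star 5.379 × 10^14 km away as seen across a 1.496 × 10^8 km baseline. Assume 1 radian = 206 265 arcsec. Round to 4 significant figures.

0.05737 arcsec

θ ≈ B/d = (1.496 × 10^8) / (5.379 × 10^14) = 2.7812 × 10^-7 rad.
In arcseconds: 2.7812 × 10^-7 × 206265 = 0.057366″.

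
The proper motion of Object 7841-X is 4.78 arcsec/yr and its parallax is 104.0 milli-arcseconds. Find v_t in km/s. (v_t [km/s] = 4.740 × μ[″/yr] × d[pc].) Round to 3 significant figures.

218 km/s

d = 1/p = 1/0.1040″ = 9.6154 pc.
v_t = 4.74 × μ × d = 4.74 × 4.78 × 9.6154 = 217.86 km/s.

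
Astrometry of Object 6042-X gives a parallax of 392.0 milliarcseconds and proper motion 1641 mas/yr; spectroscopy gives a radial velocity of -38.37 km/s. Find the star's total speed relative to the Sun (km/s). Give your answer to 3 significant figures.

d = 1/p = 1/0.3920″ = 2.551 pc.
μ = 1641 mas/yr = 1.641 ″/yr.
v_t = 4.740 μ d = 4.740 × 1.641 × 2.551 = 19.843 km/s.
v = √(v_r² + v_t²) = √((-38.37)² + 19.843²) = √1866 = 43.197 km/s.

43.2 km/s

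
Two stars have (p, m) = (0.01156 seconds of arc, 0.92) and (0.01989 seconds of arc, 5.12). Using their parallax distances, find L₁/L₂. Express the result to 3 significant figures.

d₁ = 1/p₁ = 1/0.01156″ = 86.505 pc; d₂ = 1/p₂ = 1/0.01989″ = 50.277 pc.
M₁ = m₁ − 5 log₁₀ d₁ + 5 = 0.92 − 9.6852 + 5 = -3.7652.
M₂ = 5.12 − 8.5068 + 5 = 1.6132.
L₁/L₂ = 10^(0.4(M₂ − M₁)) = 10^(0.4 × 5.3784) = 10^2.15136 = 141.7.

L₁/L₂ = 142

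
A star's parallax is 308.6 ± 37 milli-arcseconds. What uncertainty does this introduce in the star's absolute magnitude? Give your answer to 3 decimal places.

M = m − 5 log₁₀ d + 5 = m + 5 log₁₀ p + 5, so ∂M/∂p = 5/(p ln 10).
σ_M = (5/ln 10) · (σ_p/p) = 2.1715 × 37/308.6 = 2.1715 × 0.1199 = 0.26036.

σ_M = 0.260 mag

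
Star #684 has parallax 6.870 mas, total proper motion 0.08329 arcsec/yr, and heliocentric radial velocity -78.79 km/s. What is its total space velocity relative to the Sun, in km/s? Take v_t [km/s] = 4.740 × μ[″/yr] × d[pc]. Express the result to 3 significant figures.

97.5 km/s

d = 1/p = 1/0.006870″ = 145.56 pc.
v_t = 4.740 μ d = 4.740 × 0.08329 × 145.56 = 57.466 km/s.
v = √(v_r² + v_t²) = √((-78.79)² + 57.466²) = √9510.21 = 97.52 km/s.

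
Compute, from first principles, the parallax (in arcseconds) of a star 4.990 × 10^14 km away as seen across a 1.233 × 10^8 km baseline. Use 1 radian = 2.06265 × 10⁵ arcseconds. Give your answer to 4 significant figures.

θ ≈ B/d = (1.233 × 10^8) / (4.990 × 10^14) = 2.4709 × 10^-7 rad.
In arcseconds: 2.4709 × 10^-7 × 206265 = 0.050966″.

0.05097 arcsec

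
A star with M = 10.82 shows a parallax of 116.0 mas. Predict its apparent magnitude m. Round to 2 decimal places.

m = 10.50

d = 1/p = 1/0.1160″ = 8.6207 pc.
m − M = 5 log₁₀ d − 5 = 5 log₁₀(8.6207) − 5 = 4.6777 − 5 = -0.3223.
m = M + (m − M) = 10.82 + (-0.3223) = 10.50.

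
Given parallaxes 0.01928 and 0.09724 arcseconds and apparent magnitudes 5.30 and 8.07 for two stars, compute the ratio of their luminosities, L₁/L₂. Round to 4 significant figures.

d₁ = 1/p₁ = 1/0.01928″ = 51.867 pc; d₂ = 1/p₂ = 1/0.09724″ = 10.284 pc.
M₁ = m₁ − 5 log₁₀ d₁ + 5 = 5.30 − 8.5745 + 5 = 1.7255.
M₂ = 8.07 − 5.0608 + 5 = 8.0092.
L₁/L₂ = 10^(0.4(M₂ − M₁)) = 10^(0.4 × 6.2837) = 10^2.51348 = 326.2.

L₁/L₂ = 326.2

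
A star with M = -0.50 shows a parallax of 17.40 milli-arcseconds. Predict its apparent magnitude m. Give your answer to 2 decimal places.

d = 1/p = 1/0.01740″ = 57.471 pc.
m − M = 5 log₁₀ d − 5 = 5 log₁₀(57.471) − 5 = 8.7972 − 5 = 3.7972.
m = M + (m − M) = -0.50 + 3.7972 = 3.30.

m = 3.30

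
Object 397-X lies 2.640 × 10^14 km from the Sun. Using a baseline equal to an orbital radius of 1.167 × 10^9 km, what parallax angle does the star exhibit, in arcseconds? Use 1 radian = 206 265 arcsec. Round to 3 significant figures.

θ ≈ B/d = (1.167 × 10^9) / (2.640 × 10^14) = 4.4205 × 10^-6 rad.
In arcseconds: 4.4205 × 10^-6 × 206265 = 0.91179″.

0.912 arcsec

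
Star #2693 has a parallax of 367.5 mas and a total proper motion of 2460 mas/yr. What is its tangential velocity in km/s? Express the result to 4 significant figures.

31.73 km/s

d = 1/p = 1/0.3675″ = 2.7211 pc.
μ = 2460 mas/yr = 2.46 ″/yr.
v_t = 4.74 × μ × d = 4.74 × 2.46 × 2.7211 = 31.729 km/s.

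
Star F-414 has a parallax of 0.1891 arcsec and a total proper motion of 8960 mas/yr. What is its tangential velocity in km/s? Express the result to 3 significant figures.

225 km/s

d = 1/p = 1/0.1891″ = 5.2882 pc.
μ = 8960 mas/yr = 8.96 ″/yr.
v_t = 4.74 × μ × d = 4.74 × 8.96 × 5.2882 = 224.59 km/s.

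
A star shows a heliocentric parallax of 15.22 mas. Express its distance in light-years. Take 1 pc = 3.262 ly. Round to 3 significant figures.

214 light years

p = 15.22 mas = 0.01522 arcsec.
d = 1/p = 1/0.01522 = 65.703 pc.
In light-years: 65.703 × 3.262 = 214.32 ly.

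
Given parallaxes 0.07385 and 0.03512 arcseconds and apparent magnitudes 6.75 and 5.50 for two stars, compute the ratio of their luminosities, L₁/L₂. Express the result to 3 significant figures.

L₁/L₂ = 0.0715

d₁ = 1/p₁ = 1/0.07385″ = 13.541 pc; d₂ = 1/p₂ = 1/0.03512″ = 28.474 pc.
M₁ = m₁ − 5 log₁₀ d₁ + 5 = 6.75 − 5.6583 + 5 = 6.0917.
M₂ = 5.50 − 7.2722 + 5 = 3.2278.
L₁/L₂ = 10^(0.4(M₂ − M₁)) = 10^(0.4 × (-2.8639)) = 10^(-1.14556) = 0.071522.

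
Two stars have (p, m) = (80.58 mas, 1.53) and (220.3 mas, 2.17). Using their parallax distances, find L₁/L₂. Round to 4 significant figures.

d₁ = 1/p₁ = 1/0.08058″ = 12.41 pc; d₂ = 1/p₂ = 1/0.2203″ = 4.5393 pc.
M₁ = m₁ − 5 log₁₀ d₁ + 5 = 1.53 − 5.4689 + 5 = 1.0611.
M₂ = 2.17 − 3.2849 + 5 = 3.8851.
L₁/L₂ = 10^(0.4(M₂ − M₁)) = 10^(0.4 × 2.8240) = 10^1.12960 = 13.477.

L₁/L₂ = 13.48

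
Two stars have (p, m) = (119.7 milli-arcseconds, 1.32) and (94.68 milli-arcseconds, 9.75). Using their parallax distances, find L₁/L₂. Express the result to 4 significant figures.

L₁/L₂ = 1473

d₁ = 1/p₁ = 1/0.1197″ = 8.3542 pc; d₂ = 1/p₂ = 1/0.09468″ = 10.562 pc.
M₁ = m₁ − 5 log₁₀ d₁ + 5 = 1.32 − 4.6095 + 5 = 1.7105.
M₂ = 9.75 − 5.1187 + 5 = 9.6313.
L₁/L₂ = 10^(0.4(M₂ − M₁)) = 10^(0.4 × 7.9208) = 10^3.16832 = 1473.4.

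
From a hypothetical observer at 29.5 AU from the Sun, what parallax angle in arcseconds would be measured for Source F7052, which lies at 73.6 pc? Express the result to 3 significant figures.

p (arcsec) = B (AU) / d (pc).
p = 29.5 / 73.6 = 0.40082 arcsec.

0.401 arcsec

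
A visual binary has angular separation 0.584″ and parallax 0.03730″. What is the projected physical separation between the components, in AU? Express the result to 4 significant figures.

d = 1/p = 1/0.03730″ = 26.81 pc.
At distance d (pc), an angle of θ arcsec spans θ·d AU: s = 0.584 × 26.81 = 15.657 AU.

15.66 AU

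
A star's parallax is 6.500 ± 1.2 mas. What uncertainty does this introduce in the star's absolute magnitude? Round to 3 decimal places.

σ_M = 0.401 mag

M = m − 5 log₁₀ d + 5 = m + 5 log₁₀ p + 5, so ∂M/∂p = 5/(p ln 10).
σ_M = (5/ln 10) · (σ_p/p) = 2.1715 × 1.2/6.500 = 2.1715 × 0.18462 = 0.4009.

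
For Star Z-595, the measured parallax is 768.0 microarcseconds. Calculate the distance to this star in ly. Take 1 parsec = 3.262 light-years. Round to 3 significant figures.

p = 768.0 microarcseconds = 0.0007680 arcsec.
d = 1/p = 1/0.0007680 = 1302.1 pc.
In light-years: 1302.1 × 3.262 = 4247.5 ly.

4250 ly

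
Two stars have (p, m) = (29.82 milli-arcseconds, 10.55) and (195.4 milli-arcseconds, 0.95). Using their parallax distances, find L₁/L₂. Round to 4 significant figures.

d₁ = 1/p₁ = 1/0.02982″ = 33.535 pc; d₂ = 1/p₂ = 1/0.1954″ = 5.1177 pc.
M₁ = m₁ − 5 log₁₀ d₁ + 5 = 10.55 − 7.6275 + 5 = 7.9225.
M₂ = 0.95 − 3.5454 + 5 = 2.4046.
L₁/L₂ = 10^(0.4(M₂ − M₁)) = 10^(0.4 × (-5.5179)) = 10^(-2.20716) = 0.0062064.

L₁/L₂ = 0.006206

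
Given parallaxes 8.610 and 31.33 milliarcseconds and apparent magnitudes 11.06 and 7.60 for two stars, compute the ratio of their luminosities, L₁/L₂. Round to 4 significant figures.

d₁ = 1/p₁ = 1/0.008610″ = 116.14 pc; d₂ = 1/p₂ = 1/0.03133″ = 31.918 pc.
M₁ = m₁ − 5 log₁₀ d₁ + 5 = 11.06 − 10.3249 + 5 = 5.7351.
M₂ = 7.60 − 7.5202 + 5 = 5.0798.
L₁/L₂ = 10^(0.4(M₂ − M₁)) = 10^(0.4 × (-0.6553)) = 10^(-0.26212) = 0.54686.

L₁/L₂ = 0.5469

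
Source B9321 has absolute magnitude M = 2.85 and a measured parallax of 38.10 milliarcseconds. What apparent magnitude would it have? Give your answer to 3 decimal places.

d = 1/p = 1/0.03810″ = 26.247 pc.
m − M = 5 log₁₀ d − 5 = 5 log₁₀(26.247) − 5 = 7.0954 − 5 = 2.0954.
m = M + (m − M) = 2.85 + 2.0954 = 4.945.

m = 4.945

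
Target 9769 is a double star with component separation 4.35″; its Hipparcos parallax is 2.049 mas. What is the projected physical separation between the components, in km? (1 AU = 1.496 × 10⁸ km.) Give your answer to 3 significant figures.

d = 1/p = 1/0.002049″ = 488.04 pc.
At distance d (pc), an angle of θ arcsec spans θ·d AU: s = 4.35 × 488.04 = 2123 AU.
= 2123 × 1.496 × 10⁸ km = 3.1760 × 10^11 km.

3.18 × 10^11 km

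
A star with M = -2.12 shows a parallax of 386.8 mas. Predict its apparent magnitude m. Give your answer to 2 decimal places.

m = -5.06

d = 1/p = 1/0.3868″ = 2.5853 pc.
m − M = 5 log₁₀ d − 5 = 5 log₁₀(2.5853) − 5 = 2.0626 − 5 = -2.9374.
m = M + (m − M) = -2.12 + (-2.9374) = -5.06.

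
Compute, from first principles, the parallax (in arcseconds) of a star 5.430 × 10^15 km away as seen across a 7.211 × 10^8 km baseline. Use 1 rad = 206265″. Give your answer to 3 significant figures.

0.0274 arcsec

θ ≈ B/d = (7.211 × 10^8) / (5.430 × 10^15) = 1.3280 × 10^-7 rad.
In arcseconds: 1.3280 × 10^-7 × 206265 = 0.027392″.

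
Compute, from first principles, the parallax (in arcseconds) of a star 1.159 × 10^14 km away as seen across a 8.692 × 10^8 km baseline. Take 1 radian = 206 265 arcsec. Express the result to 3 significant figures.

θ ≈ B/d = (8.692 × 10^8) / (1.159 × 10^14) = 7.4996 × 10^-6 rad.
In arcseconds: 7.4996 × 10^-6 × 206265 = 1.5469″.

1.55 arcsec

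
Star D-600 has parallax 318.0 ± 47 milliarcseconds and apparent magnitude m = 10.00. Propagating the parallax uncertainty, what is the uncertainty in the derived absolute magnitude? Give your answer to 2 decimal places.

σ_M = 0.32 mag

M = m − 5 log₁₀ d + 5 = m + 5 log₁₀ p + 5, so ∂M/∂p = 5/(p ln 10).
σ_M = (5/ln 10) · (σ_p/p) = 2.1715 × 47/318.0 = 2.1715 × 0.1478 = 0.32095.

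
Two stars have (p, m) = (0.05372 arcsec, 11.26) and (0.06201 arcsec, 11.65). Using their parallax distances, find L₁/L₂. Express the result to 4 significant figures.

L₁/L₂ = 1.908

d₁ = 1/p₁ = 1/0.05372″ = 18.615 pc; d₂ = 1/p₂ = 1/0.06201″ = 16.126 pc.
M₁ = m₁ − 5 log₁₀ d₁ + 5 = 11.26 − 6.3493 + 5 = 9.9107.
M₂ = 11.65 − 6.0376 + 5 = 10.6124.
L₁/L₂ = 10^(0.4(M₂ − M₁)) = 10^(0.4 × 0.7017) = 10^0.28068 = 1.9084.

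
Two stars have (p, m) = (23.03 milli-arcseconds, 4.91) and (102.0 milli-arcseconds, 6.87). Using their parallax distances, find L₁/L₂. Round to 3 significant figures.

d₁ = 1/p₁ = 1/0.02303″ = 43.422 pc; d₂ = 1/p₂ = 1/0.1020″ = 9.8039 pc.
M₁ = m₁ − 5 log₁₀ d₁ + 5 = 4.91 − 8.1885 + 5 = 1.7215.
M₂ = 6.87 − 4.9570 + 5 = 6.9130.
L₁/L₂ = 10^(0.4(M₂ − M₁)) = 10^(0.4 × 5.1915) = 10^2.07660 = 119.29.

L₁/L₂ = 119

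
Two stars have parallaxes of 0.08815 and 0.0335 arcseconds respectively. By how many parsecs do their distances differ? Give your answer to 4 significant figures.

18.51 pc

d_A = 1/0.08815″ = 11.344 pc; d_B = 1/0.03350″ = 29.851 pc.
|d_B − d_A| = |29.851 − 11.344| = 18.507 pc.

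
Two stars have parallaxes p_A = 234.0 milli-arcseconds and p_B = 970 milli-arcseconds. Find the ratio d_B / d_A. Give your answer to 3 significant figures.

0.241

Since d = 1/p, d_B/d_A = p_A/p_B.
= 234.0 / 970 = 0.24124.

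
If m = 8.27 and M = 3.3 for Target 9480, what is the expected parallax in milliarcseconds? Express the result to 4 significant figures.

10.14 mas

m − M = 8.27 − 3.3 = 4.97.
d = 10^((m−M)/5 + 1) = 10^1.994 = 98.628 pc.
p = 1/d = 1/98.628 = 0.010139 arcsec = 10.139 mas.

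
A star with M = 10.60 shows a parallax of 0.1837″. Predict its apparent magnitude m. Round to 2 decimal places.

m = 9.28

d = 1/p = 1/0.1837″ = 5.4437 pc.
m − M = 5 log₁₀ d − 5 = 5 log₁₀(5.4437) − 5 = 3.6795 − 5 = -1.3205.
m = M + (m − M) = 10.60 + (-1.3205) = 9.28.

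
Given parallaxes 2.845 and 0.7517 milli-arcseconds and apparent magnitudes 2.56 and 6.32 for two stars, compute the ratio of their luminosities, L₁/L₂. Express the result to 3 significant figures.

L₁/L₂ = 2.23

d₁ = 1/p₁ = 1/0.002845″ = 351.49 pc; d₂ = 1/p₂ = 1/0.0007517″ = 1330.3 pc.
M₁ = m₁ − 5 log₁₀ d₁ + 5 = 2.56 − 12.7296 + 5 = -5.1696.
M₂ = 6.32 − 15.6197 + 5 = -4.2997.
L₁/L₂ = 10^(0.4(M₂ − M₁)) = 10^(0.4 × 0.8699) = 10^0.34796 = 2.2282.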